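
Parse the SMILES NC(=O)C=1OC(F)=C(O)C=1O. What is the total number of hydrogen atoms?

4

Walk through each heavy atom and fill implicit hydrogens from standard valence (C 4, N 3, O 2, S 2, halogen 1):
  atom 1: N, bond orders sum to 1 (valence 3) → 2 H
  atom 2: C, bond orders sum to 4 (valence 4) → 0 H
  atom 3: O, bond orders sum to 2 (valence 2) → 0 H
  atom 4: C, bond orders sum to 4 (valence 4) → 0 H
  atom 5: O, bond orders sum to 2 (valence 2) → 0 H
  atom 6: C, bond orders sum to 4 (valence 4) → 0 H
  atom 7: F (halogen, monovalent) → 0 H
  atom 8: C, bond orders sum to 4 (valence 4) → 0 H
  atom 9: O, bond orders sum to 1 (valence 2) → 1 H
  atom 10: C, bond orders sum to 4 (valence 4) → 0 H
  atom 11: O, bond orders sum to 1 (valence 2) → 1 H
Total hydrogens: 4.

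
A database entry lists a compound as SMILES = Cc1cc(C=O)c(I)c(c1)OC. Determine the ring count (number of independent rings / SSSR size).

1

In SMILES, each pair of matching ring-closure digits denotes one ring-closing bond; the number of such bonds equals the number of independent rings.
Ring-closure bonds here: 1.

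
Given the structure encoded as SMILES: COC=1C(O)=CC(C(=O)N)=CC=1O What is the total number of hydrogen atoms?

Walk through each heavy atom and fill implicit hydrogens from standard valence (C 4, N 3, O 2, S 2, halogen 1):
  atom 1: C, bond orders sum to 1 (valence 4) → 3 H
  atom 2: O, bond orders sum to 2 (valence 2) → 0 H
  atom 3: C, bond orders sum to 4 (valence 4) → 0 H
  atom 4: C, bond orders sum to 4 (valence 4) → 0 H
  atom 5: O, bond orders sum to 1 (valence 2) → 1 H
  atom 6: C, bond orders sum to 3 (valence 4) → 1 H
  atom 7: C, bond orders sum to 4 (valence 4) → 0 H
  atom 8: C, bond orders sum to 4 (valence 4) → 0 H
  atom 9: O, bond orders sum to 2 (valence 2) → 0 H
  atom 10: N, bond orders sum to 1 (valence 3) → 2 H
  atom 11: C, bond orders sum to 3 (valence 4) → 1 H
  atom 12: C, bond orders sum to 4 (valence 4) → 0 H
  atom 13: O, bond orders sum to 1 (valence 2) → 1 H
Total hydrogens: 9.

9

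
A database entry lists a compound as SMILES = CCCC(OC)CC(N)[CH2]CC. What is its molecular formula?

C10H23NO

Walk through each heavy atom and fill implicit hydrogens from standard valence (C 4, N 3, O 2, S 2, halogen 1):
  atom 1: C, bond orders sum to 1 (valence 4) → 3 H
  atom 2: C, bond orders sum to 2 (valence 4) → 2 H
  atom 3: C, bond orders sum to 2 (valence 4) → 2 H
  atom 4: C, bond orders sum to 3 (valence 4) → 1 H
  atom 5: O, bond orders sum to 2 (valence 2) → 0 H
  atom 6: C, bond orders sum to 1 (valence 4) → 3 H
  atom 7: C, bond orders sum to 2 (valence 4) → 2 H
  atom 8: C, bond orders sum to 3 (valence 4) → 1 H
  atom 9: N, bond orders sum to 1 (valence 3) → 2 H
  atom 10: C with explicit H count 2
  atom 11: C, bond orders sum to 2 (valence 4) → 2 H
  atom 12: C, bond orders sum to 1 (valence 4) → 3 H
Totals → C:10, H:23, N:1, O:1.
In Hill order: C10H23NO.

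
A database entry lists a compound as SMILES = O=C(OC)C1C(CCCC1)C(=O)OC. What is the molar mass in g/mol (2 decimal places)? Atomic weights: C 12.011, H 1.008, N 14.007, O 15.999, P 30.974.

200.23 g/mol

First, the molecular formula is C10H16O4 (counting implicit H from valence).
  C: 10 × 12.011 = 120.110
  H: 16 × 1.008 = 16.128
  O: 4 × 15.999 = 63.996
Sum: 10×12.011 + 16×1.008 + 4×15.999 = 200.234 → 200.23 g/mol.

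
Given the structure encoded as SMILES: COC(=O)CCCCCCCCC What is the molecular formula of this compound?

C11H22O2

Walk through each heavy atom and fill implicit hydrogens from standard valence (C 4, N 3, O 2, S 2, halogen 1):
  atom 1: C, bond orders sum to 1 (valence 4) → 3 H
  atom 2: O, bond orders sum to 2 (valence 2) → 0 H
  atom 3: C, bond orders sum to 4 (valence 4) → 0 H
  atom 4: O, bond orders sum to 2 (valence 2) → 0 H
  atom 5: C, bond orders sum to 2 (valence 4) → 2 H
  atom 6: C, bond orders sum to 2 (valence 4) → 2 H
  atom 7: C, bond orders sum to 2 (valence 4) → 2 H
  atom 8: C, bond orders sum to 2 (valence 4) → 2 H
  atom 9: C, bond orders sum to 2 (valence 4) → 2 H
  atom 10: C, bond orders sum to 2 (valence 4) → 2 H
  atom 11: C, bond orders sum to 2 (valence 4) → 2 H
  atom 12: C, bond orders sum to 2 (valence 4) → 2 H
  atom 13: C, bond orders sum to 1 (valence 4) → 3 H
Totals → C:11, H:22, O:2.
In Hill order: C11H22O2.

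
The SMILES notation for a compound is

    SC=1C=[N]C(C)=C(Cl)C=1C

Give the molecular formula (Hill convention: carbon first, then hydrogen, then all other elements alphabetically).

C7H8ClNS

Walk through each heavy atom and fill implicit hydrogens from standard valence (C 4, N 3, O 2, S 2, halogen 1):
  atom 1: S, bond orders sum to 1 (valence 2) → 1 H
  atom 2: C, bond orders sum to 4 (valence 4) → 0 H
  atom 3: C, bond orders sum to 3 (valence 4) → 1 H
  atom 4: N with explicit H count 0
  atom 5: C, bond orders sum to 4 (valence 4) → 0 H
  atom 6: C, bond orders sum to 1 (valence 4) → 3 H
  atom 7: C, bond orders sum to 4 (valence 4) → 0 H
  atom 8: Cl (halogen, monovalent) → 0 H
  atom 9: C, bond orders sum to 4 (valence 4) → 0 H
  atom 10: C, bond orders sum to 1 (valence 4) → 3 H
Totals → C:7, H:8, Cl:1, N:1, S:1.
In Hill order: C7H8ClNS.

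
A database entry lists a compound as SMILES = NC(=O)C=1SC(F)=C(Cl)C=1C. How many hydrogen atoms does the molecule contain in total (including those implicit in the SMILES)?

Walk through each heavy atom and fill implicit hydrogens from standard valence (C 4, N 3, O 2, S 2, halogen 1):
  atom 1: N, bond orders sum to 1 (valence 3) → 2 H
  atom 2: C, bond orders sum to 4 (valence 4) → 0 H
  atom 3: O, bond orders sum to 2 (valence 2) → 0 H
  atom 4: C, bond orders sum to 4 (valence 4) → 0 H
  atom 5: S, bond orders sum to 2 (valence 2) → 0 H
  atom 6: C, bond orders sum to 4 (valence 4) → 0 H
  atom 7: F (halogen, monovalent) → 0 H
  atom 8: C, bond orders sum to 4 (valence 4) → 0 H
  atom 9: Cl (halogen, monovalent) → 0 H
  atom 10: C, bond orders sum to 4 (valence 4) → 0 H
  atom 11: C, bond orders sum to 1 (valence 4) → 3 H
Total hydrogens: 5.

5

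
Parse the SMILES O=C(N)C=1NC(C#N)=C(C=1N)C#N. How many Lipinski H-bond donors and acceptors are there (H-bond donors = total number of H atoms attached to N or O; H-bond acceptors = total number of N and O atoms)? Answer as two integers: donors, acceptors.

5, 6

Donors: find every N or O and count the H atoms it carries.
  atom 1 (O): bond orders sum to 2 → 0 H
  atom 3 (N): bond orders sum to 1 → 2 H
  atom 5 (N): bond orders sum to 2 → 1 H
  atom 8 (N): bond orders sum to 3 → 0 H
  atom 11 (N): bond orders sum to 1 → 2 H
  atom 13 (N): bond orders sum to 3 → 0 H
Lipinski HBD = 5.
Acceptors: N atoms = 5, O atoms = 1 → HBA = 6.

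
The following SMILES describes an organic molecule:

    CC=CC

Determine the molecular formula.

C4H8

Walk through each heavy atom and fill implicit hydrogens from standard valence (C 4, N 3, O 2, S 2, halogen 1):
  atom 1: C, bond orders sum to 1 (valence 4) → 3 H
  atom 2: C, bond orders sum to 3 (valence 4) → 1 H
  atom 3: C, bond orders sum to 3 (valence 4) → 1 H
  atom 4: C, bond orders sum to 1 (valence 4) → 3 H
Totals → C:4, H:8.
In Hill order: C4H8.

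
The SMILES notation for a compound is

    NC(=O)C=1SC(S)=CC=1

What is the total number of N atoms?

1

Scan the SMILES for N atoms (remember two-letter symbols like Cl and Br are single atoms).
Nitrogen count: 1.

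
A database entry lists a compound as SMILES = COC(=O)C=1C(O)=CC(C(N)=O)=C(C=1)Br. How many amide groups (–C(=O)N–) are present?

1

The amide motif appears at heavy-atom position 10 in the SMILES.
Other groups present: 1 ester, 1 hydroxyl.
Amide count: 1.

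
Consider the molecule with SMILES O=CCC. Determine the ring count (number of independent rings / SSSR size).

In SMILES, each pair of matching ring-closure digits denotes one ring-closing bond; the number of such bonds equals the number of independent rings.
Ring-closure bonds here: 0.

0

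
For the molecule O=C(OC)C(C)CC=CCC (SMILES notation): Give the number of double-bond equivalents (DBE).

Molecular formula: C9H16O2.
DoU = (2C + 2 + N − H − X) / 2, where X is the halogen count and O/S are ignored.
    = (2·9 + 2 + 0 − 16 − 0) / 2 = 4 / 2 = 2.

2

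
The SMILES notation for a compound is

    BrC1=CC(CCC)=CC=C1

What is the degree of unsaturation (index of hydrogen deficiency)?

4

Molecular formula: C9H11Br.
DoU = (2C + 2 + N − H − X) / 2, where X is the halogen count and O/S are ignored.
    = (2·9 + 2 + 0 − 11 − 1) / 2 = 8 / 2 = 4.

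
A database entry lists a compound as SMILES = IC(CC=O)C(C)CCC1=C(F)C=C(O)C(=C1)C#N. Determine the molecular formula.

C14H15FINO2

Walk through each heavy atom and fill implicit hydrogens from standard valence (C 4, N 3, O 2, S 2, halogen 1):
  atom 1: I (halogen, monovalent) → 0 H
  atom 2: C, bond orders sum to 3 (valence 4) → 1 H
  atom 3: C, bond orders sum to 2 (valence 4) → 2 H
  atom 4: C, bond orders sum to 3 (valence 4) → 1 H
  atom 5: O, bond orders sum to 2 (valence 2) → 0 H
  atom 6: C, bond orders sum to 3 (valence 4) → 1 H
  atom 7: C, bond orders sum to 1 (valence 4) → 3 H
  atom 8: C, bond orders sum to 2 (valence 4) → 2 H
  atom 9: C, bond orders sum to 2 (valence 4) → 2 H
  atom 10: C, bond orders sum to 4 (valence 4) → 0 H
  atom 11: C, bond orders sum to 4 (valence 4) → 0 H
  atom 12: F (halogen, monovalent) → 0 H
  atom 13: C, bond orders sum to 3 (valence 4) → 1 H
  atom 14: C, bond orders sum to 4 (valence 4) → 0 H
  atom 15: O, bond orders sum to 1 (valence 2) → 1 H
  atom 16: C, bond orders sum to 4 (valence 4) → 0 H
  atom 17: C, bond orders sum to 3 (valence 4) → 1 H
  atom 18: C, bond orders sum to 4 (valence 4) → 0 H
  atom 19: N, bond orders sum to 3 (valence 3) → 0 H
Totals → C:14, H:15, F:1, I:1, N:1, O:2.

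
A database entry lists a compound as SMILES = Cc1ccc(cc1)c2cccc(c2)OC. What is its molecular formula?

Walk through each heavy atom and fill implicit hydrogens from standard valence (C 4, N 3, O 2, S 2, halogen 1); for lowercase aromatic atoms, an aromatic c carries 1 H when it has two neighbours and 0 H with three, and aromatic n carries 0 H:
  atom 1: C, bond orders sum to 1 (valence 4) → 3 H
  atom 2: aromatic c, 3 neighbours → 0 H
  atom 3: aromatic c, 2 neighbours → 1 H
  atom 4: aromatic c, 2 neighbours → 1 H
  atom 5: aromatic c, 3 neighbours → 0 H
  atom 6: aromatic c, 2 neighbours → 1 H
  atom 7: aromatic c, 2 neighbours → 1 H
  atom 8: aromatic c, 3 neighbours → 0 H
  atom 9: aromatic c, 2 neighbours → 1 H
  atom 10: aromatic c, 2 neighbours → 1 H
  atom 11: aromatic c, 2 neighbours → 1 H
  atom 12: aromatic c, 3 neighbours → 0 H
  atom 13: aromatic c, 2 neighbours → 1 H
  atom 14: O, bond orders sum to 2 (valence 2) → 0 H
  atom 15: C, bond orders sum to 1 (valence 4) → 3 H
Totals → C:14, H:14, O:1.
In Hill order: C14H14O.

C14H14O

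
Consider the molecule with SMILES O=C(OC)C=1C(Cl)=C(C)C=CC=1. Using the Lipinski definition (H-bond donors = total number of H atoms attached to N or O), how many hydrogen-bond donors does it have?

0

Donors: find every N or O and count the H atoms it carries.
  atom 1 (O): bond orders sum to 2 → 0 H
  atom 3 (O): bond orders sum to 2 → 0 H
Lipinski HBD = 0.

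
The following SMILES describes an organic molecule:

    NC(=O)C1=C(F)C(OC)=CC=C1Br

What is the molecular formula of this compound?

C8H7BrFNO2

Walk through each heavy atom and fill implicit hydrogens from standard valence (C 4, N 3, O 2, S 2, halogen 1):
  atom 1: N, bond orders sum to 1 (valence 3) → 2 H
  atom 2: C, bond orders sum to 4 (valence 4) → 0 H
  atom 3: O, bond orders sum to 2 (valence 2) → 0 H
  atom 4: C, bond orders sum to 4 (valence 4) → 0 H
  atom 5: C, bond orders sum to 4 (valence 4) → 0 H
  atom 6: F (halogen, monovalent) → 0 H
  atom 7: C, bond orders sum to 4 (valence 4) → 0 H
  atom 8: O, bond orders sum to 2 (valence 2) → 0 H
  atom 9: C, bond orders sum to 1 (valence 4) → 3 H
  atom 10: C, bond orders sum to 3 (valence 4) → 1 H
  atom 11: C, bond orders sum to 3 (valence 4) → 1 H
  atom 12: C, bond orders sum to 4 (valence 4) → 0 H
  atom 13: Br (halogen, monovalent) → 0 H
Totals → C:8, H:7, Br:1, F:1, N:1, O:2.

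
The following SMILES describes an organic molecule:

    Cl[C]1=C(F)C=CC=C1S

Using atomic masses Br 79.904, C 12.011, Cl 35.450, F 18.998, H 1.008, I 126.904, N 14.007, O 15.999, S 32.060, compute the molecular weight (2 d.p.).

162.61 g/mol

First, the molecular formula is C6H4ClFS (counting implicit H from valence).
  C: 6 × 12.011 = 72.066
  Cl: 1 × 35.450 = 35.450
  F: 1 × 18.998 = 18.998
  H: 4 × 1.008 = 4.032
  S: 1 × 32.060 = 32.060
Sum: 6×12.011 + 1×35.450 + 1×18.998 + 4×1.008 + 1×32.060 = 162.606 → 162.61 g/mol.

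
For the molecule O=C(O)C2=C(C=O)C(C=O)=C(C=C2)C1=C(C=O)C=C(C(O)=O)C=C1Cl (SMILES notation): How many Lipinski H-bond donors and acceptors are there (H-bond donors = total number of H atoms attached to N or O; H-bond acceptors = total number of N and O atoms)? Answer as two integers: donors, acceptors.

Donors: find every N or O and count the H atoms it carries.
  atom 1 (O): bond orders sum to 2 → 0 H
  atom 3 (O): bond orders sum to 1 → 1 H
  atom 7 (O): bond orders sum to 2 → 0 H
  atom 10 (O): bond orders sum to 2 → 0 H
  atom 17 (O): bond orders sum to 2 → 0 H
  atom 21 (O): bond orders sum to 1 → 1 H
  atom 22 (O): bond orders sum to 2 → 0 H
Lipinski HBD = 2.
Acceptors: N atoms = 0, O atoms = 7 → HBA = 7.

2, 7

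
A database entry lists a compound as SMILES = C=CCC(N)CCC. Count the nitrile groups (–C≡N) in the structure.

0

Scan the SMILES for the nitrile motif — none present.
Groups that are present: 1 alkene, 1 primary amine.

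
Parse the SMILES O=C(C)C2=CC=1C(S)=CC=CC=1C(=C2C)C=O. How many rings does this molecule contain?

2

In SMILES, each pair of matching ring-closure digits denotes one ring-closing bond; the number of such bonds equals the number of independent rings.
Ring-closure bonds here: 2.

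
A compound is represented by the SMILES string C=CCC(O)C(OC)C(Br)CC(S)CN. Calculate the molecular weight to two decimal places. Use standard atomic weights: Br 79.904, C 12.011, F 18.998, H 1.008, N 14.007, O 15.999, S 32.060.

298.24 g/mol

First, the molecular formula is C10H20BrNO2S (counting implicit H from valence).
  Br: 1 × 79.904 = 79.904
  C: 10 × 12.011 = 120.110
  H: 20 × 1.008 = 20.160
  N: 1 × 14.007 = 14.007
  O: 2 × 15.999 = 31.998
  S: 1 × 32.060 = 32.060
Sum: 1×79.904 + 10×12.011 + 20×1.008 + 1×14.007 + 2×15.999 + 1×32.060 = 298.239 → 298.24 g/mol.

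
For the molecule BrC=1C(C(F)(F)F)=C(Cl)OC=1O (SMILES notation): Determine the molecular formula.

Walk through each heavy atom and fill implicit hydrogens from standard valence (C 4, N 3, O 2, S 2, halogen 1):
  atom 1: Br (halogen, monovalent) → 0 H
  atom 2: C, bond orders sum to 4 (valence 4) → 0 H
  atom 3: C, bond orders sum to 4 (valence 4) → 0 H
  atom 4: C, bond orders sum to 4 (valence 4) → 0 H
  atom 5: F (halogen, monovalent) → 0 H
  atom 6: F (halogen, monovalent) → 0 H
  atom 7: F (halogen, monovalent) → 0 H
  atom 8: C, bond orders sum to 4 (valence 4) → 0 H
  atom 9: Cl (halogen, monovalent) → 0 H
  atom 10: O, bond orders sum to 2 (valence 2) → 0 H
  atom 11: C, bond orders sum to 4 (valence 4) → 0 H
  atom 12: O, bond orders sum to 1 (valence 2) → 1 H
Totals → C:5, H:1, Br:1, Cl:1, F:3, O:2.

C5HBrClF3O2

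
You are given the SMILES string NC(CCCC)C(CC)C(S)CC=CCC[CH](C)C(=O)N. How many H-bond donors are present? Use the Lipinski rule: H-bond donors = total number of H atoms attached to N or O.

Donors: find every N or O and count the H atoms it carries.
  atom 1 (N): bond orders sum to 1 → 2 H
  atom 20 (O): bond orders sum to 2 → 0 H
  atom 21 (N): bond orders sum to 1 → 2 H
Lipinski HBD = 4.

4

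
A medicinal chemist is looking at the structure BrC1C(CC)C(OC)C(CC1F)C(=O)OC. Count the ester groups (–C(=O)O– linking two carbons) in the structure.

The ester motif appears at heavy-atom position 13 in the SMILES.
Other groups present: 1 ether.
Ester count: 1.

1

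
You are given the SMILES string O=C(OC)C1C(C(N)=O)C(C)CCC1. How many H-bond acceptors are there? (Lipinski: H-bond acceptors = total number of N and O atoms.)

N atoms: 1; O atoms: 3.
Lipinski HBA = 1 + 3 = 4.

4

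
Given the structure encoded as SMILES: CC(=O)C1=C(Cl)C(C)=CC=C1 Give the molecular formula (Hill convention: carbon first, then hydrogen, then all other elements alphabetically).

C9H9ClO

Walk through each heavy atom and fill implicit hydrogens from standard valence (C 4, N 3, O 2, S 2, halogen 1):
  atom 1: C, bond orders sum to 1 (valence 4) → 3 H
  atom 2: C, bond orders sum to 4 (valence 4) → 0 H
  atom 3: O, bond orders sum to 2 (valence 2) → 0 H
  atom 4: C, bond orders sum to 4 (valence 4) → 0 H
  atom 5: C, bond orders sum to 4 (valence 4) → 0 H
  atom 6: Cl (halogen, monovalent) → 0 H
  atom 7: C, bond orders sum to 4 (valence 4) → 0 H
  atom 8: C, bond orders sum to 1 (valence 4) → 3 H
  atom 9: C, bond orders sum to 3 (valence 4) → 1 H
  atom 10: C, bond orders sum to 3 (valence 4) → 1 H
  atom 11: C, bond orders sum to 3 (valence 4) → 1 H
Totals → C:9, H:9, Cl:1, O:1.
In Hill order: C9H9ClO.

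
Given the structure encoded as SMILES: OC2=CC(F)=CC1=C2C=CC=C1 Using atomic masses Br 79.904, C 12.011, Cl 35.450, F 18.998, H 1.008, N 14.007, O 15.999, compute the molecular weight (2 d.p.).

162.16 g/mol

First, the molecular formula is C10H7FO (counting implicit H from valence).
  C: 10 × 12.011 = 120.110
  F: 1 × 18.998 = 18.998
  H: 7 × 1.008 = 7.056
  O: 1 × 15.999 = 15.999
Sum: 10×12.011 + 1×18.998 + 7×1.008 + 1×15.999 = 162.163 → 162.16 g/mol.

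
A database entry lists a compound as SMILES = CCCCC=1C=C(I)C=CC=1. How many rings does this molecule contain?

In SMILES, each pair of matching ring-closure digits denotes one ring-closing bond; the number of such bonds equals the number of independent rings.
Ring-closure bonds here: 1.

1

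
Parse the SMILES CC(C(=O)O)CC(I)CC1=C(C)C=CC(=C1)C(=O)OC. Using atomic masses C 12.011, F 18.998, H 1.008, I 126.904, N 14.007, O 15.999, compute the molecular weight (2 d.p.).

First, the molecular formula is C15H19IO4 (counting implicit H from valence).
  C: 15 × 12.011 = 180.165
  H: 19 × 1.008 = 19.152
  I: 1 × 126.904 = 126.904
  O: 4 × 15.999 = 63.996
Sum: 15×12.011 + 19×1.008 + 1×126.904 + 4×15.999 = 390.217 → 390.22 g/mol.

390.22 g/mol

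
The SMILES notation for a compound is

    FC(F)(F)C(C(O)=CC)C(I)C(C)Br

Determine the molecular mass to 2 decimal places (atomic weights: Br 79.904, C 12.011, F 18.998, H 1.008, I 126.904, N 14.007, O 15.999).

386.98 g/mol

First, the molecular formula is C8H11BrF3IO (counting implicit H from valence).
  Br: 1 × 79.904 = 79.904
  C: 8 × 12.011 = 96.088
  F: 3 × 18.998 = 56.994
  H: 11 × 1.008 = 11.088
  I: 1 × 126.904 = 126.904
  O: 1 × 15.999 = 15.999
Sum: 1×79.904 + 8×12.011 + 3×18.998 + 11×1.008 + 1×126.904 + 1×15.999 = 386.977 → 386.98 g/mol.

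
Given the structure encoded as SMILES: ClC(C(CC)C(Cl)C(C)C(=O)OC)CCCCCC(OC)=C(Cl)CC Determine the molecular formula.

Walk through each heavy atom and fill implicit hydrogens from standard valence (C 4, N 3, O 2, S 2, halogen 1):
  atom 1: Cl (halogen, monovalent) → 0 H
  atom 2: C, bond orders sum to 3 (valence 4) → 1 H
  atom 3: C, bond orders sum to 3 (valence 4) → 1 H
  atom 4: C, bond orders sum to 2 (valence 4) → 2 H
  atom 5: C, bond orders sum to 1 (valence 4) → 3 H
  atom 6: C, bond orders sum to 3 (valence 4) → 1 H
  atom 7: Cl (halogen, monovalent) → 0 H
  atom 8: C, bond orders sum to 3 (valence 4) → 1 H
  atom 9: C, bond orders sum to 1 (valence 4) → 3 H
  atom 10: C, bond orders sum to 4 (valence 4) → 0 H
  atom 11: O, bond orders sum to 2 (valence 2) → 0 H
  atom 12: O, bond orders sum to 2 (valence 2) → 0 H
  atom 13: C, bond orders sum to 1 (valence 4) → 3 H
  atom 14: C, bond orders sum to 2 (valence 4) → 2 H
  atom 15: C, bond orders sum to 2 (valence 4) → 2 H
  atom 16: C, bond orders sum to 2 (valence 4) → 2 H
  atom 17: C, bond orders sum to 2 (valence 4) → 2 H
  atom 18: C, bond orders sum to 2 (valence 4) → 2 H
  atom 19: C, bond orders sum to 4 (valence 4) → 0 H
  atom 20: O, bond orders sum to 2 (valence 2) → 0 H
  atom 21: C, bond orders sum to 1 (valence 4) → 3 H
  atom 22: C, bond orders sum to 4 (valence 4) → 0 H
  atom 23: Cl (halogen, monovalent) → 0 H
  atom 24: C, bond orders sum to 2 (valence 4) → 2 H
  atom 25: C, bond orders sum to 1 (valence 4) → 3 H
Totals → C:19, H:33, Cl:3, O:3.
In Hill order: C19H33Cl3O3.

C19H33Cl3O3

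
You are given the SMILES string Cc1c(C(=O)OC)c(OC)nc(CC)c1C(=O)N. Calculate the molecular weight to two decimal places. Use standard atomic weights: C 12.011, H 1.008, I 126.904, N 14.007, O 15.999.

252.27 g/mol

First, the molecular formula is C12H16N2O4 (counting implicit H from valence).
  C: 12 × 12.011 = 144.132
  H: 16 × 1.008 = 16.128
  N: 2 × 14.007 = 28.014
  O: 4 × 15.999 = 63.996
Sum: 12×12.011 + 16×1.008 + 2×14.007 + 4×15.999 = 252.270 → 252.27 g/mol.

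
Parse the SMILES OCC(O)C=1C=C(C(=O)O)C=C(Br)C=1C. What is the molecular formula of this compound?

C10H11BrO4

Walk through each heavy atom and fill implicit hydrogens from standard valence (C 4, N 3, O 2, S 2, halogen 1):
  atom 1: O, bond orders sum to 1 (valence 2) → 1 H
  atom 2: C, bond orders sum to 2 (valence 4) → 2 H
  atom 3: C, bond orders sum to 3 (valence 4) → 1 H
  atom 4: O, bond orders sum to 1 (valence 2) → 1 H
  atom 5: C, bond orders sum to 4 (valence 4) → 0 H
  atom 6: C, bond orders sum to 3 (valence 4) → 1 H
  atom 7: C, bond orders sum to 4 (valence 4) → 0 H
  atom 8: C, bond orders sum to 4 (valence 4) → 0 H
  atom 9: O, bond orders sum to 2 (valence 2) → 0 H
  atom 10: O, bond orders sum to 1 (valence 2) → 1 H
  atom 11: C, bond orders sum to 3 (valence 4) → 1 H
  atom 12: C, bond orders sum to 4 (valence 4) → 0 H
  atom 13: Br (halogen, monovalent) → 0 H
  atom 14: C, bond orders sum to 4 (valence 4) → 0 H
  atom 15: C, bond orders sum to 1 (valence 4) → 3 H
Totals → C:10, H:11, Br:1, O:4.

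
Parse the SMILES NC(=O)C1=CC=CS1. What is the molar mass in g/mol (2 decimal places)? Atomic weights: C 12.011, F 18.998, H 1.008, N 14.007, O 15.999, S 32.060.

First, the molecular formula is C5H5NOS (counting implicit H from valence).
  C: 5 × 12.011 = 60.055
  H: 5 × 1.008 = 5.040
  N: 1 × 14.007 = 14.007
  O: 1 × 15.999 = 15.999
  S: 1 × 32.060 = 32.060
Sum: 5×12.011 + 5×1.008 + 1×14.007 + 1×15.999 + 1×32.060 = 127.161 → 127.16 g/mol.

127.16 g/mol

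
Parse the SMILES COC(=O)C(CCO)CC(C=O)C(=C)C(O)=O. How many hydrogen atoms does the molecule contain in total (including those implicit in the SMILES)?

Walk through each heavy atom and fill implicit hydrogens from standard valence (C 4, N 3, O 2, S 2, halogen 1):
  atom 1: C, bond orders sum to 1 (valence 4) → 3 H
  atom 2: O, bond orders sum to 2 (valence 2) → 0 H
  atom 3: C, bond orders sum to 4 (valence 4) → 0 H
  atom 4: O, bond orders sum to 2 (valence 2) → 0 H
  atom 5: C, bond orders sum to 3 (valence 4) → 1 H
  atom 6: C, bond orders sum to 2 (valence 4) → 2 H
  atom 7: C, bond orders sum to 2 (valence 4) → 2 H
  atom 8: O, bond orders sum to 1 (valence 2) → 1 H
  atom 9: C, bond orders sum to 2 (valence 4) → 2 H
  atom 10: C, bond orders sum to 3 (valence 4) → 1 H
  atom 11: C, bond orders sum to 3 (valence 4) → 1 H
  atom 12: O, bond orders sum to 2 (valence 2) → 0 H
  atom 13: C, bond orders sum to 4 (valence 4) → 0 H
  atom 14: C, bond orders sum to 2 (valence 4) → 2 H
  atom 15: C, bond orders sum to 4 (valence 4) → 0 H
  atom 16: O, bond orders sum to 1 (valence 2) → 1 H
  atom 17: O, bond orders sum to 2 (valence 2) → 0 H
Total hydrogens: 16.

16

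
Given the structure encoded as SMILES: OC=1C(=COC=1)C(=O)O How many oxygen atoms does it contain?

Scan the SMILES for O atoms (remember two-letter symbols like Cl and Br are single atoms).
Oxygen count: 4.

4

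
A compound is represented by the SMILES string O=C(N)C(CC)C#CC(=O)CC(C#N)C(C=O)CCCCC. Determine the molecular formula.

C17H24N2O3

Walk through each heavy atom and fill implicit hydrogens from standard valence (C 4, N 3, O 2, S 2, halogen 1):
  atom 1: O, bond orders sum to 2 (valence 2) → 0 H
  atom 2: C, bond orders sum to 4 (valence 4) → 0 H
  atom 3: N, bond orders sum to 1 (valence 3) → 2 H
  atom 4: C, bond orders sum to 3 (valence 4) → 1 H
  atom 5: C, bond orders sum to 2 (valence 4) → 2 H
  atom 6: C, bond orders sum to 1 (valence 4) → 3 H
  atom 7: C, bond orders sum to 4 (valence 4) → 0 H
  atom 8: C, bond orders sum to 4 (valence 4) → 0 H
  atom 9: C, bond orders sum to 4 (valence 4) → 0 H
  atom 10: O, bond orders sum to 2 (valence 2) → 0 H
  atom 11: C, bond orders sum to 2 (valence 4) → 2 H
  atom 12: C, bond orders sum to 3 (valence 4) → 1 H
  atom 13: C, bond orders sum to 4 (valence 4) → 0 H
  atom 14: N, bond orders sum to 3 (valence 3) → 0 H
  atom 15: C, bond orders sum to 3 (valence 4) → 1 H
  atom 16: C, bond orders sum to 3 (valence 4) → 1 H
  atom 17: O, bond orders sum to 2 (valence 2) → 0 H
  atom 18: C, bond orders sum to 2 (valence 4) → 2 H
  atom 19: C, bond orders sum to 2 (valence 4) → 2 H
  atom 20: C, bond orders sum to 2 (valence 4) → 2 H
  atom 21: C, bond orders sum to 2 (valence 4) → 2 H
  atom 22: C, bond orders sum to 1 (valence 4) → 3 H
Totals → C:17, H:24, N:2, O:3.
In Hill order: C17H24N2O3.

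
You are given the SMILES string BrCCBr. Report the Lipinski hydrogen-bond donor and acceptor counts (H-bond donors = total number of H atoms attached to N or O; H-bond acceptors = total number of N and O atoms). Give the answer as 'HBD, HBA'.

Donors: find every N or O and count the H atoms it carries.
  (no N or O atoms present)
Lipinski HBD = 0.
Acceptors: N atoms = 0, O atoms = 0 → HBA = 0.

0, 0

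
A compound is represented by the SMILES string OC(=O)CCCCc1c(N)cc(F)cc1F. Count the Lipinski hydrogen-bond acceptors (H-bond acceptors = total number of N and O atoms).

3

N atoms: 1; O atoms: 2.
Lipinski HBA = 1 + 2 = 3.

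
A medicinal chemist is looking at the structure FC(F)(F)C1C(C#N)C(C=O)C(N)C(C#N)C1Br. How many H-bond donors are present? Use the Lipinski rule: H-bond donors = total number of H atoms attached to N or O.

2

Donors: find every N or O and count the H atoms it carries.
  atom 8 (N): bond orders sum to 3 → 0 H
  atom 11 (O): bond orders sum to 2 → 0 H
  atom 13 (N): bond orders sum to 1 → 2 H
  atom 16 (N): bond orders sum to 3 → 0 H
Lipinski HBD = 2.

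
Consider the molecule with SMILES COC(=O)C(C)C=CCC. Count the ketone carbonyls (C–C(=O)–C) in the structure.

Scan the SMILES for the ketone motif — none present.
Groups that are present: 1 alkene, 1 ester.

0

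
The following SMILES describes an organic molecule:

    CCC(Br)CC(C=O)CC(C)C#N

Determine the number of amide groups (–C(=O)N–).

Scan the SMILES for the amide motif — none present.
Groups that are present: 1 aldehyde, 1 nitrile.

0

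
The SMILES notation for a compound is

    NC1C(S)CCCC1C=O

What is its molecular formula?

Walk through each heavy atom and fill implicit hydrogens from standard valence (C 4, N 3, O 2, S 2, halogen 1):
  atom 1: N, bond orders sum to 1 (valence 3) → 2 H
  atom 2: C, bond orders sum to 3 (valence 4) → 1 H
  atom 3: C, bond orders sum to 3 (valence 4) → 1 H
  atom 4: S, bond orders sum to 1 (valence 2) → 1 H
  atom 5: C, bond orders sum to 2 (valence 4) → 2 H
  atom 6: C, bond orders sum to 2 (valence 4) → 2 H
  atom 7: C, bond orders sum to 2 (valence 4) → 2 H
  atom 8: C, bond orders sum to 3 (valence 4) → 1 H
  atom 9: C, bond orders sum to 3 (valence 4) → 1 H
  atom 10: O, bond orders sum to 2 (valence 2) → 0 H
Totals → C:7, H:13, N:1, O:1, S:1.
In Hill order: C7H13NOS.

C7H13NOS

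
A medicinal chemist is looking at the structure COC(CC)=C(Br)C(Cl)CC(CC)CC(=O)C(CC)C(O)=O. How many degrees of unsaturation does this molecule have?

3

Molecular formula: C16H26BrClO4.
DoU = (2C + 2 + N − H − X) / 2, where X is the halogen count and O/S are ignored.
    = (2·16 + 2 + 0 − 26 − 2) / 2 = 6 / 2 = 3.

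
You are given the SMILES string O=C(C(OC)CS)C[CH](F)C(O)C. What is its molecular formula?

Walk through each heavy atom and fill implicit hydrogens from standard valence (C 4, N 3, O 2, S 2, halogen 1):
  atom 1: O, bond orders sum to 2 (valence 2) → 0 H
  atom 2: C, bond orders sum to 4 (valence 4) → 0 H
  atom 3: C, bond orders sum to 3 (valence 4) → 1 H
  atom 4: O, bond orders sum to 2 (valence 2) → 0 H
  atom 5: C, bond orders sum to 1 (valence 4) → 3 H
  atom 6: C, bond orders sum to 2 (valence 4) → 2 H
  atom 7: S, bond orders sum to 1 (valence 2) → 1 H
  atom 8: C, bond orders sum to 2 (valence 4) → 2 H
  atom 9: C with explicit H count 1
  atom 10: F (halogen, monovalent) → 0 H
  atom 11: C, bond orders sum to 3 (valence 4) → 1 H
  atom 12: O, bond orders sum to 1 (valence 2) → 1 H
  atom 13: C, bond orders sum to 1 (valence 4) → 3 H
Totals → C:8, H:15, F:1, O:3, S:1.
In Hill order: C8H15FO3S.

C8H15FO3S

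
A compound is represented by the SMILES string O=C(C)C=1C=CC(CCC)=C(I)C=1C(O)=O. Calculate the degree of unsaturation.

6

Degree of unsaturation = (number of rings) + (number of π bonds).
Ring closures in the SMILES: 1.
π bonds: 5 double bonds (each 1 DoU) → 5 DoU from unsaturation.
Total DoU = 1 + 5 = 6.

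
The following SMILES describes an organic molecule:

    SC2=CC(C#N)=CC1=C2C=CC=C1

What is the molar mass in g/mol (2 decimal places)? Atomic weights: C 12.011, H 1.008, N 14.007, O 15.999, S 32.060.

First, the molecular formula is C11H7NS (counting implicit H from valence).
  C: 11 × 12.011 = 132.121
  H: 7 × 1.008 = 7.056
  N: 1 × 14.007 = 14.007
  S: 1 × 32.060 = 32.060
Sum: 11×12.011 + 7×1.008 + 1×14.007 + 1×32.060 = 185.244 → 185.24 g/mol.

185.24 g/mol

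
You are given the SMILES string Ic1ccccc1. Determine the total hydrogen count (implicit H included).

Walk through each heavy atom and fill implicit hydrogens from standard valence (C 4, N 3, O 2, S 2, halogen 1); for lowercase aromatic atoms, an aromatic c carries 1 H when it has two neighbours and 0 H with three, and aromatic n carries 0 H:
  atom 1: I (halogen, monovalent) → 0 H
  atom 2: aromatic c, 3 neighbours → 0 H
  atom 3: aromatic c, 2 neighbours → 1 H
  atom 4: aromatic c, 2 neighbours → 1 H
  atom 5: aromatic c, 2 neighbours → 1 H
  atom 6: aromatic c, 2 neighbours → 1 H
  atom 7: aromatic c, 2 neighbours → 1 H
Total hydrogens: 5.

5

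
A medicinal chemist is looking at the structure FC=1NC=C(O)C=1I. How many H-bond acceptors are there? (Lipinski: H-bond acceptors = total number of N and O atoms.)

N atoms: 1; O atoms: 1.
Lipinski HBA = 1 + 1 = 2.

2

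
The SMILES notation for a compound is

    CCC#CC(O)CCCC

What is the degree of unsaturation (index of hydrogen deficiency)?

Molecular formula: C9H16O.
DoU = (2C + 2 + N − H − X) / 2, where X is the halogen count and O/S are ignored.
    = (2·9 + 2 + 0 − 16 − 0) / 2 = 4 / 2 = 2.

2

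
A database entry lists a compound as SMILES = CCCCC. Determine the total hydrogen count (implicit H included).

Walk through each heavy atom and fill implicit hydrogens from standard valence (C 4, N 3, O 2, S 2, halogen 1):
  atom 1: C, bond orders sum to 1 (valence 4) → 3 H
  atom 2: C, bond orders sum to 2 (valence 4) → 2 H
  atom 3: C, bond orders sum to 2 (valence 4) → 2 H
  atom 4: C, bond orders sum to 2 (valence 4) → 2 H
  atom 5: C, bond orders sum to 1 (valence 4) → 3 H
Total hydrogens: 12.

12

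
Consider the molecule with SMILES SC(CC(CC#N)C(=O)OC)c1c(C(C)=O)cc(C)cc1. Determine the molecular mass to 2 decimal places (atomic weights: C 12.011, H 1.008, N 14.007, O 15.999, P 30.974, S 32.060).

305.39 g/mol

First, the molecular formula is C16H19NO3S (counting implicit H from valence).
  C: 16 × 12.011 = 192.176
  H: 19 × 1.008 = 19.152
  N: 1 × 14.007 = 14.007
  O: 3 × 15.999 = 47.997
  S: 1 × 32.060 = 32.060
Sum: 16×12.011 + 19×1.008 + 1×14.007 + 3×15.999 + 1×32.060 = 305.392 → 305.39 g/mol.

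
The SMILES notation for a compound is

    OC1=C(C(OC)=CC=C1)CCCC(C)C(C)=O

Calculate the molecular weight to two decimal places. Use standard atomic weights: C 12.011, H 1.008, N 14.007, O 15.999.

236.31 g/mol

First, the molecular formula is C14H20O3 (counting implicit H from valence).
  C: 14 × 12.011 = 168.154
  H: 20 × 1.008 = 20.160
  O: 3 × 15.999 = 47.997
Sum: 14×12.011 + 20×1.008 + 3×15.999 = 236.311 → 236.31 g/mol.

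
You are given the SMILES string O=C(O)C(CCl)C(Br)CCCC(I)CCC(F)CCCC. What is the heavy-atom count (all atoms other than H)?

21

Every atom symbol written in the SMILES (organic subset) is one heavy atom; implicit H are not written.
Heavy atoms by element → Br:1, C:15, Cl:1, F:1, I:1, O:2.
Total: 21.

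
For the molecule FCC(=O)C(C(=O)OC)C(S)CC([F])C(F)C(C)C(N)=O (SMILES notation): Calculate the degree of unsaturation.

Degree of unsaturation = (number of rings) + (number of π bonds).
Ring closures in the SMILES: 0.
π bonds: 3 double bonds (each 1 DoU) → 3 DoU from unsaturation.
Total DoU = 0 + 3 = 3.

3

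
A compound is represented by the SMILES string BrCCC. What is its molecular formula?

Walk through each heavy atom and fill implicit hydrogens from standard valence (C 4, N 3, O 2, S 2, halogen 1):
  atom 1: Br (halogen, monovalent) → 0 H
  atom 2: C, bond orders sum to 2 (valence 4) → 2 H
  atom 3: C, bond orders sum to 2 (valence 4) → 2 H
  atom 4: C, bond orders sum to 1 (valence 4) → 3 H
Totals → C:3, H:7, Br:1.

C3H7Br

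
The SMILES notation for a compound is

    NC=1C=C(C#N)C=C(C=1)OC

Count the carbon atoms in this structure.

Count every carbon token in the SMILES (each C, including those in ring-closure positions and inside branches).
Carbon count: 8.

8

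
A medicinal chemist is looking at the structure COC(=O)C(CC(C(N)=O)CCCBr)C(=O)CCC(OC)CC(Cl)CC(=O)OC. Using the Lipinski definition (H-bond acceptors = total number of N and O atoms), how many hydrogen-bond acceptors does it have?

N atoms: 1; O atoms: 7.
Lipinski HBA = 1 + 7 = 8.

8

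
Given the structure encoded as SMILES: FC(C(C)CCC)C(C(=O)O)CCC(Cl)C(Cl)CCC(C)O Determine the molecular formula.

C16H29Cl2FO3

Walk through each heavy atom and fill implicit hydrogens from standard valence (C 4, N 3, O 2, S 2, halogen 1):
  atom 1: F (halogen, monovalent) → 0 H
  atom 2: C, bond orders sum to 3 (valence 4) → 1 H
  atom 3: C, bond orders sum to 3 (valence 4) → 1 H
  atom 4: C, bond orders sum to 1 (valence 4) → 3 H
  atom 5: C, bond orders sum to 2 (valence 4) → 2 H
  atom 6: C, bond orders sum to 2 (valence 4) → 2 H
  atom 7: C, bond orders sum to 1 (valence 4) → 3 H
  atom 8: C, bond orders sum to 3 (valence 4) → 1 H
  atom 9: C, bond orders sum to 4 (valence 4) → 0 H
  atom 10: O, bond orders sum to 2 (valence 2) → 0 H
  atom 11: O, bond orders sum to 1 (valence 2) → 1 H
  atom 12: C, bond orders sum to 2 (valence 4) → 2 H
  atom 13: C, bond orders sum to 2 (valence 4) → 2 H
  atom 14: C, bond orders sum to 3 (valence 4) → 1 H
  atom 15: Cl (halogen, monovalent) → 0 H
  atom 16: C, bond orders sum to 3 (valence 4) → 1 H
  atom 17: Cl (halogen, monovalent) → 0 H
  atom 18: C, bond orders sum to 2 (valence 4) → 2 H
  atom 19: C, bond orders sum to 2 (valence 4) → 2 H
  atom 20: C, bond orders sum to 3 (valence 4) → 1 H
  atom 21: C, bond orders sum to 1 (valence 4) → 3 H
  atom 22: O, bond orders sum to 1 (valence 2) → 1 H
Totals → C:16, H:29, Cl:2, F:1, O:3.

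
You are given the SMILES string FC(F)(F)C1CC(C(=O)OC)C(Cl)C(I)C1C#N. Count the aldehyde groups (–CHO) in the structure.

0

Scan the SMILES for the aldehyde motif — none present.
Groups that are present: 1 ester, 1 nitrile.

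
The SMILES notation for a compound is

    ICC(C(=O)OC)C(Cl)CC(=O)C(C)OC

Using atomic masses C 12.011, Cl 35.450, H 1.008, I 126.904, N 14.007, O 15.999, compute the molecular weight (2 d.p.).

362.59 g/mol

First, the molecular formula is C10H16ClIO4 (counting implicit H from valence).
  C: 10 × 12.011 = 120.110
  Cl: 1 × 35.450 = 35.450
  H: 16 × 1.008 = 16.128
  I: 1 × 126.904 = 126.904
  O: 4 × 15.999 = 63.996
Sum: 10×12.011 + 1×35.450 + 16×1.008 + 1×126.904 + 4×15.999 = 362.588 → 362.59 g/mol.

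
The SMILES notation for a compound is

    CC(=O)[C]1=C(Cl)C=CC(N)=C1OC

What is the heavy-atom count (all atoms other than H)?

13

Every atom symbol written in the SMILES (organic subset) is one heavy atom; implicit H are not written.
Heavy atoms by element → C:9, Cl:1, N:1, O:2.
Total: 13.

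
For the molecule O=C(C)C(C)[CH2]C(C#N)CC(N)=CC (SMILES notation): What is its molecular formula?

C11H18N2O

Walk through each heavy atom and fill implicit hydrogens from standard valence (C 4, N 3, O 2, S 2, halogen 1):
  atom 1: O, bond orders sum to 2 (valence 2) → 0 H
  atom 2: C, bond orders sum to 4 (valence 4) → 0 H
  atom 3: C, bond orders sum to 1 (valence 4) → 3 H
  atom 4: C, bond orders sum to 3 (valence 4) → 1 H
  atom 5: C, bond orders sum to 1 (valence 4) → 3 H
  atom 6: C with explicit H count 2
  atom 7: C, bond orders sum to 3 (valence 4) → 1 H
  atom 8: C, bond orders sum to 4 (valence 4) → 0 H
  atom 9: N, bond orders sum to 3 (valence 3) → 0 H
  atom 10: C, bond orders sum to 2 (valence 4) → 2 H
  atom 11: C, bond orders sum to 4 (valence 4) → 0 H
  atom 12: N, bond orders sum to 1 (valence 3) → 2 H
  atom 13: C, bond orders sum to 3 (valence 4) → 1 H
  atom 14: C, bond orders sum to 1 (valence 4) → 3 H
Totals → C:11, H:18, N:2, O:1.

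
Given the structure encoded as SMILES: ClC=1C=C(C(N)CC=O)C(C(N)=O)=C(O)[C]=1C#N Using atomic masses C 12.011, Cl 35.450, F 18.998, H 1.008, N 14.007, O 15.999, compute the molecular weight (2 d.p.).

First, the molecular formula is C11H10ClN3O3 (counting implicit H from valence).
  C: 11 × 12.011 = 132.121
  Cl: 1 × 35.450 = 35.450
  H: 10 × 1.008 = 10.080
  N: 3 × 14.007 = 42.021
  O: 3 × 15.999 = 47.997
Sum: 11×12.011 + 1×35.450 + 10×1.008 + 3×14.007 + 3×15.999 = 267.669 → 267.67 g/mol.

267.67 g/mol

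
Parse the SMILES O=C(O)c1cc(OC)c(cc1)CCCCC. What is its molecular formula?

Walk through each heavy atom and fill implicit hydrogens from standard valence (C 4, N 3, O 2, S 2, halogen 1); for lowercase aromatic atoms, an aromatic c carries 1 H when it has two neighbours and 0 H with three, and aromatic n carries 0 H:
  atom 1: O, bond orders sum to 2 (valence 2) → 0 H
  atom 2: C, bond orders sum to 4 (valence 4) → 0 H
  atom 3: O, bond orders sum to 1 (valence 2) → 1 H
  atom 4: aromatic c, 3 neighbours → 0 H
  atom 5: aromatic c, 2 neighbours → 1 H
  atom 6: aromatic c, 3 neighbours → 0 H
  atom 7: O, bond orders sum to 2 (valence 2) → 0 H
  atom 8: C, bond orders sum to 1 (valence 4) → 3 H
  atom 9: aromatic c, 3 neighbours → 0 H
  atom 10: aromatic c, 2 neighbours → 1 H
  atom 11: aromatic c, 2 neighbours → 1 H
  atom 12: C, bond orders sum to 2 (valence 4) → 2 H
  atom 13: C, bond orders sum to 2 (valence 4) → 2 H
  atom 14: C, bond orders sum to 2 (valence 4) → 2 H
  atom 15: C, bond orders sum to 2 (valence 4) → 2 H
  atom 16: C, bond orders sum to 1 (valence 4) → 3 H
Totals → C:13, H:18, O:3.
In Hill order: C13H18O3.

C13H18O3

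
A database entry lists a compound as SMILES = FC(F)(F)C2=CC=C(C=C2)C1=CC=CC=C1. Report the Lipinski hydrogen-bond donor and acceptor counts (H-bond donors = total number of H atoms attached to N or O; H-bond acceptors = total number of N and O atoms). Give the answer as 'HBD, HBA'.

Donors: find every N or O and count the H atoms it carries.
  (no N or O atoms present)
Lipinski HBD = 0.
Acceptors: N atoms = 0, O atoms = 0 → HBA = 0.

0, 0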